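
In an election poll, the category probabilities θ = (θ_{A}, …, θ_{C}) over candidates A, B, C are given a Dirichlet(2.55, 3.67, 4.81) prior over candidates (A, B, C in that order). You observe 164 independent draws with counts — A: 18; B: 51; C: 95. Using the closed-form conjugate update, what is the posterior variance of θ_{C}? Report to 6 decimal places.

0.001392

The Dirichlet prior is conjugate to the Multinomial likelihood: each posterior αⱼ = prior αⱼ + observed count nⱼ.
Posterior concentration: (20.55, 54.67, 99.81), total = 175.03.
Var[θ_j] = α_j(Σα−α_j)/((Σα)²(Σα+1)) = 99.81·75.22/(175.03²·176.03) = 0.001392.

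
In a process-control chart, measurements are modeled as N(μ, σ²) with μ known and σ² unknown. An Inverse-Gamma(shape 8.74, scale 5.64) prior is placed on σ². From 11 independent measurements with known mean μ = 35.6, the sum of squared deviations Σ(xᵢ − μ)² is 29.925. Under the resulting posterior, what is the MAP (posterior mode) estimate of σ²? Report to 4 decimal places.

With known mean μ and an Inverse-Gamma(α, β) prior on σ², the Normal likelihood is conjugate: posterior is Inv-Gamma(α + n/2, β + Σ(xᵢ−μ)²/2).
Posterior: Inv-Gamma(8.74 + 11/2, 5.64 + 29.925/2) = Inv-Gamma(14.24, 20.6025).
Mode = β/(α+1) = 20.6025/15.24 = 1.3519.

1.3519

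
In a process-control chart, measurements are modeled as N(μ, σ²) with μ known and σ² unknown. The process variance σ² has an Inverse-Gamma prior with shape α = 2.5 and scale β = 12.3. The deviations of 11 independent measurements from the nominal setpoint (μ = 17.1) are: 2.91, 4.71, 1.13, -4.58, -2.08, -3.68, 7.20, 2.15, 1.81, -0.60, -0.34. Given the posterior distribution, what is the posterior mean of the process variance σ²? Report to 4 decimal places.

11.1135

With known mean μ and an Inverse-Gamma(α, β) prior on σ², the Normal likelihood is conjugate: posterior is Inv-Gamma(α + n/2, β + Σ(xᵢ−μ)²/2).
Σ(xᵢ−μ)² = (2.91)² + (4.71)² + (1.13)² + (-4.58)² + (-2.08)² + (-3.68)² + (7.20)² + (2.15)² + (1.81)² + (-0.60)² + (-0.34)² = 130.9885.
Posterior: Inv-Gamma(2.5 + 11/2, 12.3 + 130.9885/2) = Inv-Gamma(8.00, 77.79425).
E[σ²|data] = β/(α−1) = 77.79425/7.00 = 11.1135.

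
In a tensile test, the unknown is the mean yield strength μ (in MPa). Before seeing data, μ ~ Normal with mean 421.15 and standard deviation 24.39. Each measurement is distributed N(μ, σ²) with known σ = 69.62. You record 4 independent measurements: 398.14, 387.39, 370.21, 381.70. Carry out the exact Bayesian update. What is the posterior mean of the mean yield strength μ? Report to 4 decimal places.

409.0359

For Normal data with known variance σ², a Normal(μ₀, σ₀²) prior on μ is conjugate. Posterior precision = 1/σ₀² + n/σ²; posterior mean is the precision-weighted average of μ₀ and x̄.
Σxᵢ = 398.14 + 387.39 + 370.21 + 381.70 = 1537.44, so n·x̄ = 1537.44.
σ₀² = 24.39² = 594.8721, σ² = 69.62² = 4846.9444; σ² + n·σ₀² = 4846.9444 + 4·594.8721 = 7226.4328.
Posterior mean = (μ₀/σ₀² + n·x̄/σ²)/(1/σ₀² + n/σ²) = (σ²·μ₀ + σ₀²·n·x̄)/(σ² + n·σ₀²) = (4846.9444·421.15 + 594.8721·1537.44)/7226.4328 = 2955870.795484/7226.4328 = 409.0359.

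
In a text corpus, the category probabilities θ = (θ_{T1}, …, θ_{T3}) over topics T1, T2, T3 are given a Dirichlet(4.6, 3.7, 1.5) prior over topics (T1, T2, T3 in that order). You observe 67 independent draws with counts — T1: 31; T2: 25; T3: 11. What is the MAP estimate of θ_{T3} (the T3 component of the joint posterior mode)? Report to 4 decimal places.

0.1558

The Dirichlet prior is conjugate to the Multinomial likelihood: each posterior αⱼ = prior αⱼ + observed count nⱼ.
Posterior concentration: (35.6, 28.7, 12.5), total = 76.8.
Joint mode component: (α_{T3}−1)/(Σα−K) = 11.5/73.8 = 0.1558.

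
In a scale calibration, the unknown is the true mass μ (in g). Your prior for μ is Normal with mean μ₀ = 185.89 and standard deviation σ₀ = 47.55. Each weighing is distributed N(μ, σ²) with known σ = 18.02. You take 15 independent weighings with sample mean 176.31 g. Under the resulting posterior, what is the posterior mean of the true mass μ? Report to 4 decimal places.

For Normal data with known variance σ², a Normal(μ₀, σ₀²) prior on μ is conjugate. Posterior precision = 1/σ₀² + n/σ²; posterior mean is the precision-weighted average of μ₀ and x̄.
n·x̄ = 15·176.31 = 2644.65.
σ₀² = 47.55² = 2261.0025, σ² = 18.02² = 324.7204; σ² + n·σ₀² = 324.7204 + 15·2261.0025 = 34239.7579.
Posterior mean = (μ₀/σ₀² + n·x̄/σ²)/(1/σ₀² + n/σ²) = (σ²·μ₀ + σ₀²·n·x̄)/(σ² + n·σ₀²) = (324.7204·185.89 + 2261.0025·2644.65)/34239.7579 = 6039922.536781/34239.7579 = 176.4009.

176.4009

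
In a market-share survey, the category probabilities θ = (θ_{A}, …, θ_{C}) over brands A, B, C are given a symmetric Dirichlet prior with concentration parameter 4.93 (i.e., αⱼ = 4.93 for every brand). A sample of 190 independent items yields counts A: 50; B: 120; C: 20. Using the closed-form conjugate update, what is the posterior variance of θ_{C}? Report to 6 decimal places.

The Dirichlet prior is conjugate to the Multinomial likelihood: each posterior αⱼ = prior αⱼ + observed count nⱼ.
Posterior concentration: (54.93, 124.93, 24.93), total = 204.79.
Var[θ_j] = α_j(Σα−α_j)/((Σα)²(Σα+1)) = 24.93·179.86/(204.79²·205.79) = 0.000520.

0.000520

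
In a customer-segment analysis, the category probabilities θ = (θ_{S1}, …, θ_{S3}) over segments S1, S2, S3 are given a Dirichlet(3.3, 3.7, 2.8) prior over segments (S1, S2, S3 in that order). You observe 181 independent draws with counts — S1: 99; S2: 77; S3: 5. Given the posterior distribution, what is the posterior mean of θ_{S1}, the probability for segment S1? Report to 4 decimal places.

The Dirichlet prior is conjugate to the Multinomial likelihood: each posterior αⱼ = prior αⱼ + observed count nⱼ.
Posterior concentration: (102.3, 80.7, 7.8), total = 190.8.
E[θ_{S1}|data] = α_{S1}/Σα = 102.3/190.8 = 0.5362.

0.5362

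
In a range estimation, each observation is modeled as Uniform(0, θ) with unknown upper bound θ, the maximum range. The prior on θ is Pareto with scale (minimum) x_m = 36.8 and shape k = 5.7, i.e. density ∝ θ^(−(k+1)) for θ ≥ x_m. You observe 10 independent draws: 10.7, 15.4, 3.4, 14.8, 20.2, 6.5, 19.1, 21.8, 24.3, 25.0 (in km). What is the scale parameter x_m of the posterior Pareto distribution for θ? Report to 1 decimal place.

36.8

A Pareto(scale x_m, shape k) prior on the upper bound θ of Uniform(0, θ) is conjugate: posterior is Pareto(max(x_m, max xᵢ), k + n).
Sample maximum = 25.0; prior scale x_m = 36.8 → posterior scale = max = 36.8.
Posterior shape = 5.7 + 10 = 15.7.
Posterior scale x_m = 36.8.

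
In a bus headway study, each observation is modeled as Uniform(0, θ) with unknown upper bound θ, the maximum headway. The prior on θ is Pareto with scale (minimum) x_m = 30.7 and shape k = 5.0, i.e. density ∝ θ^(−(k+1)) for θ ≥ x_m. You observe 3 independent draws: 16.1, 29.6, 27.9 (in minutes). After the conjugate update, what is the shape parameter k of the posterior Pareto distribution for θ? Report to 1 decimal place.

8.0

A Pareto(scale x_m, shape k) prior on the upper bound θ of Uniform(0, θ) is conjugate: posterior is Pareto(max(x_m, max xᵢ), k + n).
Sample maximum = 29.6; prior scale x_m = 30.7 → posterior scale = max = 30.7.
Posterior shape = 5.0 + 3 = 8.0.
Posterior shape k = 8.0.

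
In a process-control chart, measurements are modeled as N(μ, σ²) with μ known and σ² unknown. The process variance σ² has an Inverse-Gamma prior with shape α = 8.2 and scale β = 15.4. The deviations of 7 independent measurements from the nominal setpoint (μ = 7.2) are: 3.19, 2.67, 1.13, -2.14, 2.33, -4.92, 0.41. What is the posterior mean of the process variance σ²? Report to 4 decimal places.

3.9142

With known mean μ and an Inverse-Gamma(α, β) prior on σ², the Normal likelihood is conjugate: posterior is Inv-Gamma(α + n/2, β + Σ(xᵢ−μ)²/2).
Σ(xᵢ−μ)² = (3.19)² + (2.67)² + (1.13)² + (-2.14)² + (2.33)² + (-4.92)² + (0.41)² = 52.9649.
Posterior: Inv-Gamma(8.2 + 7/2, 15.4 + 52.9649/2) = Inv-Gamma(11.70, 41.88245).
E[σ²|data] = β/(α−1) = 41.88245/10.70 = 3.9142.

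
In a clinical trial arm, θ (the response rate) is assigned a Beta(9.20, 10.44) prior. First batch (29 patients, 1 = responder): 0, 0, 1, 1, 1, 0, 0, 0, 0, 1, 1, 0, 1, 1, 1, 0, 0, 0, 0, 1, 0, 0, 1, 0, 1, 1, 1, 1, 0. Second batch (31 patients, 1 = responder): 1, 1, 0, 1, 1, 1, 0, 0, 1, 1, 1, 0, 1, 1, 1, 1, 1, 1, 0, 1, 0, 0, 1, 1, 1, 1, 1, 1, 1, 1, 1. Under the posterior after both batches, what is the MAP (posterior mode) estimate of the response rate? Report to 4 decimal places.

0.5951

The Beta prior is conjugate to a Binomial/Bernoulli likelihood; the update adds successes to α and failures to β.
After batch 1: Beta(9.20+14, 10.44+15) = Beta(23.20, 25.44).
After batch 2: Beta(23.20+24, 25.44+7) = Beta(47.20, 32.44).
Mode of Beta(a,b) for a,b>1 is (a−1)/(a+b−2) = 46.20/77.64 = 0.5951.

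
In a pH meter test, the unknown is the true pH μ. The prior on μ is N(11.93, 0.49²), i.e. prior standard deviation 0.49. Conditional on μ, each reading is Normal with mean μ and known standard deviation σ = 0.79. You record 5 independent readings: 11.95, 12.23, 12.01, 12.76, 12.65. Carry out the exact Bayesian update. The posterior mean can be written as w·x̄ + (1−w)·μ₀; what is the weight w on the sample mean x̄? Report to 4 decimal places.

For Normal data with known variance σ², a Normal(μ₀, σ₀²) prior on μ is conjugate. Posterior precision = 1/σ₀² + n/σ²; posterior mean is the precision-weighted average of μ₀ and x̄.
σ₀² = 0.49² = 0.2401, σ² = 0.79² = 0.6241. Prior precision 1/σ₀² = 1/0.2401; data precision n/σ² = 5/0.6241.
w = (n/σ²)/(1/σ₀² + n/σ²) = n·σ₀²/(σ² + n·σ₀²) = 5·0.2401/(0.6241 + 5·0.2401) = 1.2005/1.8246 = 0.6580.

0.6580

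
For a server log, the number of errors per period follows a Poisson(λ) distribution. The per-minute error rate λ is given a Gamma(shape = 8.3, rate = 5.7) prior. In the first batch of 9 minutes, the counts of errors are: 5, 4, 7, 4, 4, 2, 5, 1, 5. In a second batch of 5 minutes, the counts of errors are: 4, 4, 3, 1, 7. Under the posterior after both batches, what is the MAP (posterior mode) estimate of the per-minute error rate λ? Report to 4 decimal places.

3.2132

With a Gamma(shape α, rate β) prior, the Poisson likelihood is conjugate: the posterior is Gamma(α + ΣXᵢ, β + n).
Batch 1: sum of counts S = 37 over n = 9 minutes.
After batch 1: Gamma(α+S, β+n) = Gamma(8.3+37, 5.7+9) = Gamma(45.3, 14.7).
Batch 2: sum of counts S = 19 over n = 5 minutes.
After batch 2: Gamma(α+S, β+n) = Gamma(45.3+19, 14.7+5) = Gamma(64.3, 19.7).
Mode of Gamma(α,β) for α≥1 is (α−1)/β = 63.3/19.7 = 3.2132.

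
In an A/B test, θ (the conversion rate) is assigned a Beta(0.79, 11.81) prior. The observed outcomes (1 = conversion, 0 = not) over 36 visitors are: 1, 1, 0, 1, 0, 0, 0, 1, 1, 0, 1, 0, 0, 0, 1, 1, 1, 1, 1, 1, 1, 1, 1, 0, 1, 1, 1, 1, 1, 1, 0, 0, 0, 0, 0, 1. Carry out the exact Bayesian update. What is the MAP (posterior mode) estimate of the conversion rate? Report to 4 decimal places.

0.4676

The Beta prior is conjugate to a Binomial/Bernoulli likelihood; the update adds successes to α and failures to β.
Posterior: Beta(α+k, β+n−k) = Beta(0.79+22, 11.81+14) = Beta(22.79, 25.81).
Mode of Beta(a,b) for a,b>1 is (a−1)/(a+b−2) = 21.79/46.60 = 0.4676.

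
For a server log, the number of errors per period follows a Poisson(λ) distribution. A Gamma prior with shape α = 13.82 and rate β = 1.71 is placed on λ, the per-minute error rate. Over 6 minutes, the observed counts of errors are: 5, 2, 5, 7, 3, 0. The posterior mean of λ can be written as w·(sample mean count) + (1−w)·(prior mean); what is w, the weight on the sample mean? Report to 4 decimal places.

With a Gamma(shape α, rate β) prior, the Poisson likelihood is conjugate: the posterior is Gamma(α + ΣXᵢ, β + n).
Posterior mean = (α₀+S)/(β₀+n) = [n/(β₀+n)]·(S/n) + [β₀/(β₀+n)]·(α₀/β₀), so only n and β₀ enter the weight.
Weight on data w = n/(β₀+n) = 6/(1.71+6) = 6/7.71 = 0.7782.

0.7782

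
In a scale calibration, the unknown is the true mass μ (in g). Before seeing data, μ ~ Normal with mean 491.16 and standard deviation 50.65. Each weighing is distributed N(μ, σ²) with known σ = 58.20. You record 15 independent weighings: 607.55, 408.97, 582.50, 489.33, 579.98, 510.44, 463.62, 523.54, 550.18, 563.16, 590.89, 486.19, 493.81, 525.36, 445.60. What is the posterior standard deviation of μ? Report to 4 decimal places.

For Normal data with known variance σ², a Normal(μ₀, σ₀²) prior on μ is conjugate. Posterior precision = 1/σ₀² + n/σ²; posterior mean is the precision-weighted average of μ₀ and x̄.
σ₀² = 50.65² = 2565.4225, σ² = 58.20² = 3387.24; σ² + n·σ₀² = 3387.24 + 15·2565.4225 = 41868.5775.
Posterior precision = 1/σ₀² + n/σ² = 1/2565.4225 + 15/3387.24 = (σ² + n·σ₀²)/(σ₀²σ²) = 41868.5775/(2565.4225·3387.24); posterior variance σₙ² = σ₀²σ²/(σ² + n·σ₀²) = 2565.4225·3387.24/41868.5775 = 207.547097.
Posterior SD = √σₙ² = √(2565.4225·3387.24/41868.5775) = 14.4065.

14.4065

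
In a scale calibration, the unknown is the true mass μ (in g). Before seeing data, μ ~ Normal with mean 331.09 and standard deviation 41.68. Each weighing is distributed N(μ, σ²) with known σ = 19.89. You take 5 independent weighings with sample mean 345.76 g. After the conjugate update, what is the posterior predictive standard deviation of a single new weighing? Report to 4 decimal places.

21.7092

For Normal data with known variance σ², a Normal(μ₀, σ₀²) prior on μ is conjugate. Posterior precision = 1/σ₀² + n/σ²; posterior mean is the precision-weighted average of μ₀ and x̄.
σ₀² = 41.68² = 1737.2224, σ² = 19.89² = 395.6121; σ² + n·σ₀² = 395.6121 + 5·1737.2224 = 9081.7241.
Posterior precision = 1/σ₀² + n/σ² = 1/1737.2224 + 5/395.6121 = (σ² + n·σ₀²)/(σ₀²σ²) = 9081.7241/(1737.2224·395.6121); posterior variance σₙ² = σ₀²σ²/(σ² + n·σ₀²) = 1737.2224·395.6121/9081.7241 = 75.675741.
Predictive variance for one new observation = σₙ² + σ² = 1737.2224·395.6121/9081.7241 + 395.6121 = σ²·(σ₀² + 9081.7241)/9081.7241 = 395.6121·10818.9465/9081.7241 = 471.287841; SD = √(395.6121·10818.9465/9081.7241) = 21.7092.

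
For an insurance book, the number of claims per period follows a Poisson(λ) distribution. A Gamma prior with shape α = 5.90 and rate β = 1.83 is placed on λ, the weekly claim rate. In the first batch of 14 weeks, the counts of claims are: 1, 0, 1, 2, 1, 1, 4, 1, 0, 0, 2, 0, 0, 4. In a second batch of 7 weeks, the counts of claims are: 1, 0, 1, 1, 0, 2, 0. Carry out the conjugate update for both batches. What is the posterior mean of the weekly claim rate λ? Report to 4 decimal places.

1.2221

With a Gamma(shape α, rate β) prior, the Poisson likelihood is conjugate: the posterior is Gamma(α + ΣXᵢ, β + n).
Batch 1: sum of counts S = 17 over n = 14 weeks.
After batch 1: Gamma(α+S, β+n) = Gamma(5.90+17, 1.83+14) = Gamma(22.90, 15.83).
Batch 2: sum of counts S = 5 over n = 7 weeks.
After batch 2: Gamma(α+S, β+n) = Gamma(22.90+5, 15.83+7) = Gamma(27.90, 22.83).
Posterior mean = α/β = 27.90/22.83 = 1.2221.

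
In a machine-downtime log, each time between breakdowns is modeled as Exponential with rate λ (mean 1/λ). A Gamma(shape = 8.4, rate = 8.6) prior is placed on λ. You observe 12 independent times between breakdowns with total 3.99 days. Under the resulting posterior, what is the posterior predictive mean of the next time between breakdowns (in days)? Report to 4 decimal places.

0.6490

With a Gamma(shape α, rate β) prior on the exponential rate λ, the posterior after n observations with total T = Σxᵢ is Gamma(α+n, β+T).
Posterior: Gamma(8.4+12, 8.6+3.99) = Gamma(20.4, 12.59).
The predictive distribution for the next observation is Lomax; its mean is β/(α−1) = 12.59/19.4 = 0.6490.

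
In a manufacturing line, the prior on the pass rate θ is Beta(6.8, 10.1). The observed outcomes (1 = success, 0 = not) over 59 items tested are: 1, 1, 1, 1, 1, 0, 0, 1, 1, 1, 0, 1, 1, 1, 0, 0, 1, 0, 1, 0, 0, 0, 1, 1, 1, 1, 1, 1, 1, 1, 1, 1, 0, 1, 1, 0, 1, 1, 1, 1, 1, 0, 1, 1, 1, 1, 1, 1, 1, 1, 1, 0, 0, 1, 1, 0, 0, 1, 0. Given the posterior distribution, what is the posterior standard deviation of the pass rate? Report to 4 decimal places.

The Beta prior is conjugate to a Binomial/Bernoulli likelihood; the update adds successes to α and failures to β.
Posterior: Beta(α+k, β+n−k) = Beta(6.8+42, 10.1+17) = Beta(48.8, 27.1).
Var = αβ/((α+β)²(α+β+1)) = 48.8·27.1/(75.9²·76.9) = 0.00298524; SD = √0.00298524 = 0.0546.

0.0546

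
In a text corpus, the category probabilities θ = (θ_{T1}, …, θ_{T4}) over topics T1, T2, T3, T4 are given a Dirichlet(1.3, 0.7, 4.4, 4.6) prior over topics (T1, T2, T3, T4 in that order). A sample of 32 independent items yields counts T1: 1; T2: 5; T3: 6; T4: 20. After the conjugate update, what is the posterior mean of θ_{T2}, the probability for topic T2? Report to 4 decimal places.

0.1326

The Dirichlet prior is conjugate to the Multinomial likelihood: each posterior αⱼ = prior αⱼ + observed count nⱼ.
Posterior concentration: (2.3, 5.7, 10.4, 24.6), total = 43.0.
E[θ_{T2}|data] = α_{T2}/Σα = 5.7/43.0 = 0.1326.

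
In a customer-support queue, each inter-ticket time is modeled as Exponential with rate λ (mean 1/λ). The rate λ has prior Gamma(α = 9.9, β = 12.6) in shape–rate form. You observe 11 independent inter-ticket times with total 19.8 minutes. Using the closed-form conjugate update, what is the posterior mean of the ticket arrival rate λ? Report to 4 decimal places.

With a Gamma(shape α, rate β) prior on the exponential rate λ, the posterior after n observations with total T = Σxᵢ is Gamma(α+n, β+T).
Posterior: Gamma(9.9+11, 12.6+19.8) = Gamma(20.9, 32.4).
Posterior mean of λ = α/β = 20.9/32.4 = 0.6451.

0.6451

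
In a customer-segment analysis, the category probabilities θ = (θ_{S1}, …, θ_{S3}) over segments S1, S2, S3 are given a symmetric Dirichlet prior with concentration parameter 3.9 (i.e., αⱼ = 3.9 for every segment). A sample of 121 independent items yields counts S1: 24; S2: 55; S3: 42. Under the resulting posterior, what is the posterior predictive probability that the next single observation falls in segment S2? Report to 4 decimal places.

0.4439

The Dirichlet prior is conjugate to the Multinomial likelihood: each posterior αⱼ = prior αⱼ + observed count nⱼ.
Posterior concentration: (27.9, 58.9, 45.9), total = 132.7.
P(next = S2 | data) = α_{S2}/Σα = 0.4439.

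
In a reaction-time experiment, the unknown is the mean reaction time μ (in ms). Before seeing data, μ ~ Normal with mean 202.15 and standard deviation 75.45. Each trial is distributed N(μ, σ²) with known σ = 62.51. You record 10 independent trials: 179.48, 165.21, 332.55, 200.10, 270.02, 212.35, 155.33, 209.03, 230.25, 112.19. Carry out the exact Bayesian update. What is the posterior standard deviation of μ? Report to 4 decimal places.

19.1220

For Normal data with known variance σ², a Normal(μ₀, σ₀²) prior on μ is conjugate. Posterior precision = 1/σ₀² + n/σ²; posterior mean is the precision-weighted average of μ₀ and x̄.
σ₀² = 75.45² = 5692.7025, σ² = 62.51² = 3907.5001; σ² + n·σ₀² = 3907.5001 + 10·5692.7025 = 60834.5251.
Posterior precision = 1/σ₀² + n/σ² = 1/5692.7025 + 10/3907.5001 = (σ² + n·σ₀²)/(σ₀²σ²) = 60834.5251/(5692.7025·3907.5001); posterior variance σₙ² = σ₀²σ²/(σ² + n·σ₀²) = 5692.7025·3907.5001/60834.5251 = 365.651504.
Posterior SD = √σₙ² = √(5692.7025·3907.5001/60834.5251) = 19.1220.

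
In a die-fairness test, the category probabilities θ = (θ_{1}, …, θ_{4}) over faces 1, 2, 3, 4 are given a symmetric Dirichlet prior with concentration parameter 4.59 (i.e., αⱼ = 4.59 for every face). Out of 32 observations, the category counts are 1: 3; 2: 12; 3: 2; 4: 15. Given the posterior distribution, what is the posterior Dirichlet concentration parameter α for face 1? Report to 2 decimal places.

The Dirichlet prior is conjugate to the Multinomial likelihood: each posterior αⱼ = prior αⱼ + observed count nⱼ.
Posterior concentration: (7.59, 16.59, 6.59, 19.59), total = 50.36.
α_{1} = 4.59 + 3 = 7.59.

7.59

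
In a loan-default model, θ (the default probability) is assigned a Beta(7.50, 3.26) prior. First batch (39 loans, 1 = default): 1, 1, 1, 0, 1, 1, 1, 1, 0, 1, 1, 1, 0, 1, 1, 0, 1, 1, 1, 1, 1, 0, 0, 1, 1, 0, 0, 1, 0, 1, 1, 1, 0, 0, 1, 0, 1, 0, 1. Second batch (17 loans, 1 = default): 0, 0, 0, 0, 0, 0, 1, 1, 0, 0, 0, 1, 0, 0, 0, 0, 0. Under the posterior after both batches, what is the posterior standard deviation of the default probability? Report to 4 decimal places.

The Beta prior is conjugate to a Binomial/Bernoulli likelihood; the update adds successes to α and failures to β.
After batch 1: Beta(7.50+26, 3.26+13) = Beta(33.50, 16.26).
After batch 2: Beta(33.50+3, 16.26+14) = Beta(36.50, 30.26).
Var = αβ/((α+β)²(α+β+1)) = 36.50·30.26/(66.76²·67.76) = 0.00365726; SD = √0.00365726 = 0.0605.

0.0605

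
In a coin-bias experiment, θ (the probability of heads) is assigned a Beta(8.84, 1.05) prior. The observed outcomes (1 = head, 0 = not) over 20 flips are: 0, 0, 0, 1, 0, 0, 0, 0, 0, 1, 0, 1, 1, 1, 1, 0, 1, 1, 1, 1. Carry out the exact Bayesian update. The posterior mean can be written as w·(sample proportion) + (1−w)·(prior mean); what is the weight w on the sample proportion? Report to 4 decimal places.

0.6691

The Beta prior is conjugate to a Binomial/Bernoulli likelihood; the update adds successes to α and failures to β.
Posterior mean = (α₀+k)/(α₀+β₀+n) = [n/(α₀+β₀+n)]·(k/n) + [(α₀+β₀)/(α₀+β₀+n)]·α₀/(α₀+β₀), so only n and the prior enter the weight.
The weight on the data is w = n/(α₀+β₀+n) = 20/(8.84+1.05+20) = 20/29.89 = 0.6691.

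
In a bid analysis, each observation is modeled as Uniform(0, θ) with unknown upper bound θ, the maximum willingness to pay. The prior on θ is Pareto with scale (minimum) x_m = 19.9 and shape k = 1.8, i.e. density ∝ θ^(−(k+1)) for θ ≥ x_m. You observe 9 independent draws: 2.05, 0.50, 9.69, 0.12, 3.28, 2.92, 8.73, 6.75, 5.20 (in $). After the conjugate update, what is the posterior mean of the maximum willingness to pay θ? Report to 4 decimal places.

A Pareto(scale x_m, shape k) prior on the upper bound θ of Uniform(0, θ) is conjugate: posterior is Pareto(max(x_m, max xᵢ), k + n).
Sample maximum = 9.69; prior scale x_m = 19.9 → posterior scale = max = 19.90.
Posterior shape = 1.8 + 9 = 10.8.
E[θ|data] = k·x_m/(k−1) = 10.8·19.90/9.8 = 21.9306.

21.9306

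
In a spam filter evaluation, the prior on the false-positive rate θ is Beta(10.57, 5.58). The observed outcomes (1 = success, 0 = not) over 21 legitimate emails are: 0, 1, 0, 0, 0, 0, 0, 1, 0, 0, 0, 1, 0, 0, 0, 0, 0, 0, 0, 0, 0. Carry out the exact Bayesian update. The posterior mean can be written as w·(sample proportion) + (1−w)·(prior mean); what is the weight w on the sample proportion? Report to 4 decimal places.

0.5653

The Beta prior is conjugate to a Binomial/Bernoulli likelihood; the update adds successes to α and failures to β.
Posterior mean = (α₀+k)/(α₀+β₀+n) = [n/(α₀+β₀+n)]·(k/n) + [(α₀+β₀)/(α₀+β₀+n)]·α₀/(α₀+β₀), so only n and the prior enter the weight.
The weight on the data is w = n/(α₀+β₀+n) = 21/(10.57+5.58+21) = 21/37.15 = 0.5653.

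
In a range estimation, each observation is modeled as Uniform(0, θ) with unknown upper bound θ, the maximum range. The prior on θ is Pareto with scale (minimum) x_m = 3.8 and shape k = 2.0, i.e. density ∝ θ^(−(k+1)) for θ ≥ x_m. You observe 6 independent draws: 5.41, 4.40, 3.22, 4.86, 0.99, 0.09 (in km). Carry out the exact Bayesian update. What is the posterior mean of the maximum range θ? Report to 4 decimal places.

6.1829

A Pareto(scale x_m, shape k) prior on the upper bound θ of Uniform(0, θ) is conjugate: posterior is Pareto(max(x_m, max xᵢ), k + n).
Sample maximum = 5.41; prior scale x_m = 3.8 → posterior scale = max = 5.41.
Posterior shape = 2.0 + 6 = 8.0.
E[θ|data] = k·x_m/(k−1) = 8.0·5.41/7.0 = 6.1829.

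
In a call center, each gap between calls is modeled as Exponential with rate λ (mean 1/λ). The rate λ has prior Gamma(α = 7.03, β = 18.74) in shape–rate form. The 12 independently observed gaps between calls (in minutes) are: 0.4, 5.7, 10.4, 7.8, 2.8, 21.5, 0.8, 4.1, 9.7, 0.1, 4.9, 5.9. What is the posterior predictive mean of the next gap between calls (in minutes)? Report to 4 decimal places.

5.1492

With a Gamma(shape α, rate β) prior on the exponential rate λ, the posterior after n observations with total T = Σxᵢ is Gamma(α+n, β+T).
Sum of observations T = 74.1 minutes; n = 12.
Posterior: Gamma(7.03+12, 18.74+74.1) = Gamma(19.03, 92.84).
The predictive distribution for the next observation is Lomax; its mean is β/(α−1) = 92.84/18.03 = 5.1492.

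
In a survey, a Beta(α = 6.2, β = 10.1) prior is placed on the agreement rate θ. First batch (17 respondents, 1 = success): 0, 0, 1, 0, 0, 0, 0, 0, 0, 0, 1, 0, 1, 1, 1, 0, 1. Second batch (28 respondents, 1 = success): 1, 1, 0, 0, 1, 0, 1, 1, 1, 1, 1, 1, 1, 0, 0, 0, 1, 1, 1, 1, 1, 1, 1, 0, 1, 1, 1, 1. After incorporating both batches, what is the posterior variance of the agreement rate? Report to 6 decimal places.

The Beta prior is conjugate to a Binomial/Bernoulli likelihood; the update adds successes to α and failures to β.
After batch 1: Beta(6.2+6, 10.1+11) = Beta(12.2, 21.1).
After batch 2: Beta(12.2+21, 21.1+7) = Beta(33.2, 28.1).
Var = αβ/((α+β)²(α+β+1)) = 33.2·28.1/(61.3²·62.3) = 0.003985.

0.003985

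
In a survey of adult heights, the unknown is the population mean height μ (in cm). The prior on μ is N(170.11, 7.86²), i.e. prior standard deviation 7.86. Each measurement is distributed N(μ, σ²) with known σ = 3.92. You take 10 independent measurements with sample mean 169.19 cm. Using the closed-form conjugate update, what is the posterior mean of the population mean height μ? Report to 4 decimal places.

For Normal data with known variance σ², a Normal(μ₀, σ₀²) prior on μ is conjugate. Posterior precision = 1/σ₀² + n/σ²; posterior mean is the precision-weighted average of μ₀ and x̄.
n·x̄ = 10·169.19 = 1691.9.
σ₀² = 7.86² = 61.7796, σ² = 3.92² = 15.3664; σ² + n·σ₀² = 15.3664 + 10·61.7796 = 633.1624.
Posterior mean = (μ₀/σ₀² + n·x̄/σ²)/(1/σ₀² + n/σ²) = (σ²·μ₀ + σ₀²·n·x̄)/(σ² + n·σ₀²) = (15.3664·170.11 + 61.7796·1691.9)/633.1624 = 107138.883544/633.1624 = 169.2123.

169.2123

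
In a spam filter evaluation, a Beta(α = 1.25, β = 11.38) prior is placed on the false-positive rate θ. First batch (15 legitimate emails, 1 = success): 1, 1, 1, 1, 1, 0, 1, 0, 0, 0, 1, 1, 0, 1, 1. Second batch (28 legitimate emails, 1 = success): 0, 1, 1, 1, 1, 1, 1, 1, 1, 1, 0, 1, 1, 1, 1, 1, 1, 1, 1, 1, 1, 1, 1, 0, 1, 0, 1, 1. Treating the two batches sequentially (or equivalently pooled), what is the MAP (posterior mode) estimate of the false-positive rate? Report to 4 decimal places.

The Beta prior is conjugate to a Binomial/Bernoulli likelihood; the update adds successes to α and failures to β.
After batch 1: Beta(1.25+10, 11.38+5) = Beta(11.25, 16.38).
After batch 2: Beta(11.25+24, 16.38+4) = Beta(35.25, 20.38).
Mode of Beta(a,b) for a,b>1 is (a−1)/(a+b−2) = 34.25/53.63 = 0.6386.

0.6386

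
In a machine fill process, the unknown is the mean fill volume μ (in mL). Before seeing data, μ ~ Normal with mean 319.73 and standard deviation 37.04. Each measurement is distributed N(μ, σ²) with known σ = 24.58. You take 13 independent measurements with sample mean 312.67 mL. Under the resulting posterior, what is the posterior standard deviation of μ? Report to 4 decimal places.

6.7047

For Normal data with known variance σ², a Normal(μ₀, σ₀²) prior on μ is conjugate. Posterior precision = 1/σ₀² + n/σ²; posterior mean is the precision-weighted average of μ₀ and x̄.
σ₀² = 37.04² = 1371.9616, σ² = 24.58² = 604.1764; σ² + n·σ₀² = 604.1764 + 13·1371.9616 = 18439.6772.
Posterior precision = 1/σ₀² + n/σ² = 1/1371.9616 + 13/604.1764 = (σ² + n·σ₀²)/(σ₀²σ²) = 18439.6772/(1371.9616·604.1764); posterior variance σₙ² = σ₀²σ²/(σ² + n·σ₀²) = 1371.9616·604.1764/18439.6772 = 44.952350.
Posterior SD = √σₙ² = √(1371.9616·604.1764/18439.6772) = 6.7047.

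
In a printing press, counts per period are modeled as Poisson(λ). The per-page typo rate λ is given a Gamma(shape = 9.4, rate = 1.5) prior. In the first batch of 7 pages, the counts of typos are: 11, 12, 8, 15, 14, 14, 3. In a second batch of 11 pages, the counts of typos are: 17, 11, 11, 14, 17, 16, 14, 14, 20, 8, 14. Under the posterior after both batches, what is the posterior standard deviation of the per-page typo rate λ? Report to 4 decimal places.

With a Gamma(shape α, rate β) prior, the Poisson likelihood is conjugate: the posterior is Gamma(α + ΣXᵢ, β + n).
Batch 1: sum of counts S = 77 over n = 7 pages.
After batch 1: Gamma(α+S, β+n) = Gamma(9.4+77, 1.5+7) = Gamma(86.4, 8.5).
Batch 2: sum of counts S = 156 over n = 11 pages.
After batch 2: Gamma(α+S, β+n) = Gamma(86.4+156, 8.5+11) = Gamma(242.4, 19.5).
SD = √α/β = √242.4/19.5 = 0.7984.

0.7984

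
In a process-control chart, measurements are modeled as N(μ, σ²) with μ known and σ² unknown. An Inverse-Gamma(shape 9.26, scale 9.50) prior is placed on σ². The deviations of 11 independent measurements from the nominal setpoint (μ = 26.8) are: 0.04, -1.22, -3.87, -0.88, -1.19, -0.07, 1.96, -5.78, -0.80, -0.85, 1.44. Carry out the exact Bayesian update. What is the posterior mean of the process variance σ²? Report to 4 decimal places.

With known mean μ and an Inverse-Gamma(α, β) prior on σ², the Normal likelihood is conjugate: posterior is Inv-Gamma(α + n/2, β + Σ(xᵢ−μ)²/2).
Σ(xᵢ−μ)² = (0.04)² + (-1.22)² + (-3.87)² + (-0.88)² + (-1.19)² + (-0.07)² + (1.96)² + (-5.78)² + (-0.80)² + (-0.85)² + (1.44)² = 59.3484.
Posterior: Inv-Gamma(9.26 + 11/2, 9.50 + 59.3484/2) = Inv-Gamma(14.76, 39.17420).
E[σ²|data] = β/(α−1) = 39.17420/13.76 = 2.8470.

2.8470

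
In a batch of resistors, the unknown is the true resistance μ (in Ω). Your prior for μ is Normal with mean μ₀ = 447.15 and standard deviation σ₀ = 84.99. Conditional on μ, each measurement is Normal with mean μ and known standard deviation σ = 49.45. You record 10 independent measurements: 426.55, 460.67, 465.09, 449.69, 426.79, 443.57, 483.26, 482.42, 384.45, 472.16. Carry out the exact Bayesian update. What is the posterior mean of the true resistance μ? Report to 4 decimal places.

449.3892

For Normal data with known variance σ², a Normal(μ₀, σ₀²) prior on μ is conjugate. Posterior precision = 1/σ₀² + n/σ²; posterior mean is the precision-weighted average of μ₀ and x̄.
Σxᵢ = 426.55 + 460.67 + 465.09 + 449.69 + 426.79 + 443.57 + 483.26 + 482.42 + 384.45 + 472.16 = 4494.65, so n·x̄ = 4494.65.
σ₀² = 84.99² = 7223.3001, σ² = 49.45² = 2445.3025; σ² + n·σ₀² = 2445.3025 + 10·7223.3001 = 74678.3035.
Posterior mean = (μ₀/σ₀² + n·x̄/σ²)/(1/σ₀² + n/σ²) = (σ²·μ₀ + σ₀²·n·x̄)/(σ² + n·σ₀²) = (2445.3025·447.15 + 7223.3001·4494.65)/74678.3035 = 33559622.80734/74678.3035 = 449.3892.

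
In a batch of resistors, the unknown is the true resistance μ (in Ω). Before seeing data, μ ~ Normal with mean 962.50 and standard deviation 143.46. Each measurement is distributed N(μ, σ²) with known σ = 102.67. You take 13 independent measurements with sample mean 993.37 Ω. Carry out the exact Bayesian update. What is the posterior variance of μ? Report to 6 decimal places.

For Normal data with known variance σ², a Normal(μ₀, σ₀²) prior on μ is conjugate. Posterior precision = 1/σ₀² + n/σ²; posterior mean is the precision-weighted average of μ₀ and x̄.
σ₀² = 143.46² = 20580.7716, σ² = 102.67² = 10541.1289; σ² + n·σ₀² = 10541.1289 + 13·20580.7716 = 278091.1597.
Posterior precision = 1/σ₀² + n/σ² = 1/20580.7716 + 13/10541.1289 = (σ² + n·σ₀²)/(σ₀²σ²) = 278091.1597/(20580.7716·10541.1289); posterior variance σₙ² = σ₀²σ²/(σ² + n·σ₀²) = 20580.7716·10541.1289/278091.1597 = 780.120326.

780.120326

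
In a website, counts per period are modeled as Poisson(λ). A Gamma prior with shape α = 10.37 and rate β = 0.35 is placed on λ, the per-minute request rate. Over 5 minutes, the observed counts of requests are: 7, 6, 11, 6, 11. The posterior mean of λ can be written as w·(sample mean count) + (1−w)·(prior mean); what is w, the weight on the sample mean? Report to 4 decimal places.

0.9346

With a Gamma(shape α, rate β) prior, the Poisson likelihood is conjugate: the posterior is Gamma(α + ΣXᵢ, β + n).
Posterior mean = (α₀+S)/(β₀+n) = [n/(β₀+n)]·(S/n) + [β₀/(β₀+n)]·(α₀/β₀), so only n and β₀ enter the weight.
Weight on data w = n/(β₀+n) = 5/(0.35+5) = 5/5.35 = 0.9346.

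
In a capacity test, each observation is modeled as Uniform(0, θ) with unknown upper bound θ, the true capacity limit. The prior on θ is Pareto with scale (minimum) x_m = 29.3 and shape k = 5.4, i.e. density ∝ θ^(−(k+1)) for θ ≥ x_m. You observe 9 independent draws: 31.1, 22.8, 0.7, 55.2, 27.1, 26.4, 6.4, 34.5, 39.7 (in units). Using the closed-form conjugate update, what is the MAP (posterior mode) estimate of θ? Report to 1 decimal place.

A Pareto(scale x_m, shape k) prior on the upper bound θ of Uniform(0, θ) is conjugate: posterior is Pareto(max(x_m, max xᵢ), k + n).
Sample maximum = 55.2; prior scale x_m = 29.3 → posterior scale = max = 55.2.
Posterior shape = 5.4 + 9 = 14.4.
The Pareto density is decreasing on [x_m, ∞), so the mode is x_m = 55.2.

55.2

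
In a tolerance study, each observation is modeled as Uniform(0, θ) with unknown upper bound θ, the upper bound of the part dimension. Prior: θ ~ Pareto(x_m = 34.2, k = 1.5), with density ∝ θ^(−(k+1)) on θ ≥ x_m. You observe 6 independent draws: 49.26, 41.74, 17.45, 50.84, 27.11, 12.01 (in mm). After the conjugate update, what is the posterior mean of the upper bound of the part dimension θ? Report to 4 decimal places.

58.6615

A Pareto(scale x_m, shape k) prior on the upper bound θ of Uniform(0, θ) is conjugate: posterior is Pareto(max(x_m, max xᵢ), k + n).
Sample maximum = 50.84; prior scale x_m = 34.2 → posterior scale = max = 50.84.
Posterior shape = 1.5 + 6 = 7.5.
E[θ|data] = k·x_m/(k−1) = 7.5·50.84/6.5 = 58.6615.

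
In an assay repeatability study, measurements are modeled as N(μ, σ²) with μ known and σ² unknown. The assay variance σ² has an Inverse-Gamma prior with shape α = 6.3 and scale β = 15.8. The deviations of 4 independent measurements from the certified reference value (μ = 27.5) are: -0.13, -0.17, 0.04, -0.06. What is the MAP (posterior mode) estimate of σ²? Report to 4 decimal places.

With known mean μ and an Inverse-Gamma(α, β) prior on σ², the Normal likelihood is conjugate: posterior is Inv-Gamma(α + n/2, β + Σ(xᵢ−μ)²/2).
Σ(xᵢ−μ)² = (-0.13)² + (-0.17)² + (0.04)² + (-0.06)² = 0.0510.
Posterior: Inv-Gamma(6.3 + 4/2, 15.8 + 0.0510/2) = Inv-Gamma(8.30, 15.82550).
Mode = β/(α+1) = 15.82550/9.30 = 1.7017.

1.7017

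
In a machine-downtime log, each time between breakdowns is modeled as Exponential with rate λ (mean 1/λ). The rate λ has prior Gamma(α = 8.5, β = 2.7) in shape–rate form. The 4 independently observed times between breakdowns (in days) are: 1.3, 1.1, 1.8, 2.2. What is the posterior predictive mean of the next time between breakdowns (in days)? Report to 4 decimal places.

With a Gamma(shape α, rate β) prior on the exponential rate λ, the posterior after n observations with total T = Σxᵢ is Gamma(α+n, β+T).
Sum of observations T = 6.4 days; n = 4.
Posterior: Gamma(8.5+4, 2.7+6.4) = Gamma(12.5, 9.1).
The predictive distribution for the next observation is Lomax; its mean is β/(α−1) = 9.1/11.5 = 0.7913.

0.7913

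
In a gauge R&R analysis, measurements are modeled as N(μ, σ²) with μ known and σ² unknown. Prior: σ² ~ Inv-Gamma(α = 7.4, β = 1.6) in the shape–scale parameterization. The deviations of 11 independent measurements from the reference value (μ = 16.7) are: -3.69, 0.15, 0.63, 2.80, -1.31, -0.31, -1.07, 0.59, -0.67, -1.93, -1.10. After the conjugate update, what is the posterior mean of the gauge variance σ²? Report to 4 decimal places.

With known mean μ and an Inverse-Gamma(α, β) prior on σ², the Normal likelihood is conjugate: posterior is Inv-Gamma(α + n/2, β + Σ(xᵢ−μ)²/2).
Σ(xᵢ−μ)² = (-3.69)² + (0.15)² + (0.63)² + (2.80)² + (-1.31)² + (-0.31)² + (-1.07)² + (0.59)² + (-0.67)² + (-1.93)² + (-1.10)² = 30.5645.
Posterior: Inv-Gamma(7.4 + 11/2, 1.6 + 30.5645/2) = Inv-Gamma(12.90, 16.88225).
E[σ²|data] = β/(α−1) = 16.88225/11.90 = 1.4187.

1.4187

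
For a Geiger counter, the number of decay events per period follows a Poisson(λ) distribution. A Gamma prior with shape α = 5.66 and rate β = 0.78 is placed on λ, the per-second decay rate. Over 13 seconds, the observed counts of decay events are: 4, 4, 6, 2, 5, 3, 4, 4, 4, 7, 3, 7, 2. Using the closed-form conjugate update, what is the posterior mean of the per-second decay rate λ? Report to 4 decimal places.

4.4020

With a Gamma(shape α, rate β) prior, the Poisson likelihood is conjugate: the posterior is Gamma(α + ΣXᵢ, β + n).
Sum of counts S = 55 over n = 13 seconds.
Posterior: Gamma(α+S, β+n) = Gamma(5.66+55, 0.78+13) = Gamma(60.66, 13.78).
Posterior mean = α/β = 60.66/13.78 = 4.4020.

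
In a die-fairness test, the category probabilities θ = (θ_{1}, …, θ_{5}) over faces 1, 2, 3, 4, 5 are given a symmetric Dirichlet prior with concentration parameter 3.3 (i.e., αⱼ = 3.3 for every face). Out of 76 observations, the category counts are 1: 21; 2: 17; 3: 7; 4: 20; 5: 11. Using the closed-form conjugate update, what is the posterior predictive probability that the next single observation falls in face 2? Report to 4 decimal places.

0.2195

The Dirichlet prior is conjugate to the Multinomial likelihood: each posterior αⱼ = prior αⱼ + observed count nⱼ.
Posterior concentration: (24.3, 20.3, 10.3, 23.3, 14.3), total = 92.5.
P(next = 2 | data) = α_{2}/Σα = 0.2195.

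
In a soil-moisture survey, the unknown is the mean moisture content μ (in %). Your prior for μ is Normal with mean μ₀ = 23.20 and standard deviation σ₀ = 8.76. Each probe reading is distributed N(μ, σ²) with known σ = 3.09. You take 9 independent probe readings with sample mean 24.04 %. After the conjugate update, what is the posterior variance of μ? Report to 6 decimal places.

For Normal data with known variance σ², a Normal(μ₀, σ₀²) prior on μ is conjugate. Posterior precision = 1/σ₀² + n/σ²; posterior mean is the precision-weighted average of μ₀ and x̄.
σ₀² = 8.76² = 76.7376, σ² = 3.09² = 9.5481; σ² + n·σ₀² = 9.5481 + 9·76.7376 = 700.1865.
Posterior precision = 1/σ₀² + n/σ² = 1/76.7376 + 9/9.5481 = (σ² + n·σ₀²)/(σ₀²σ²) = 700.1865/(76.7376·9.5481); posterior variance σₙ² = σ₀²σ²/(σ² + n·σ₀²) = 76.7376·9.5481/700.1865 = 1.046433.

1.046433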